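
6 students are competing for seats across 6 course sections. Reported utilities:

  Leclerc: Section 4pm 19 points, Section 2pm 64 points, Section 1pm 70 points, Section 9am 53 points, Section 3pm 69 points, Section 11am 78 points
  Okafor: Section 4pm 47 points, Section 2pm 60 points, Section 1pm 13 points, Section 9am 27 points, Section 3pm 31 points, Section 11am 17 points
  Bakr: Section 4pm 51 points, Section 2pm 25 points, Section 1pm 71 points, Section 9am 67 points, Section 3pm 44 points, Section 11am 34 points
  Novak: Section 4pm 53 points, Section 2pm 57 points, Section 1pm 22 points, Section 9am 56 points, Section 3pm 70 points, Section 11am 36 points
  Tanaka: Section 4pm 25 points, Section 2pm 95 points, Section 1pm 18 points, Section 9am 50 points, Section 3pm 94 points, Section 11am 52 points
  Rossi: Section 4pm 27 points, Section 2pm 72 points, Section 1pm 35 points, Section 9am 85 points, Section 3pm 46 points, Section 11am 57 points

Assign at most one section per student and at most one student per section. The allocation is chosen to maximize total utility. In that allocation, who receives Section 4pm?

Optimal: Leclerc→Section 11am (78 points), Okafor→Section 4pm (47 points), Bakr→Section 1pm (71 points), Novak→Section 3pm (70 points), Tanaka→Section 2pm (95 points), Rossi→Section 9am (85 points) — total 78+47+71+70+95+85 = 446 points.
Column-greedy (each section in turn goes to its best remaining student) gives 390 points, worse by 56.
Next-best assignment: Leclerc→Section 11am, Okafor→Section 2pm, Bakr→Section 1pm, Novak→Section 4pm, Tanaka→Section 3pm, Rossi→Section 9am = 441 points.
Okafor's own top section is Section 2pm (60 points), but forcing Okafor→Section 2pm and reassigning the rest optimally gives only 441 points — worse by 5.

Okafor receives Section 4pm.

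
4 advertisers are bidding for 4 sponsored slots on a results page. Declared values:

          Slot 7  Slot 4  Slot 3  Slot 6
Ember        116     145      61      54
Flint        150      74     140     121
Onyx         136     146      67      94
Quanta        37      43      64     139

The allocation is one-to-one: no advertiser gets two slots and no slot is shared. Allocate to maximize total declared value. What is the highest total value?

This is the linear assignment problem.
Optimal: Ember→Slot 4 ($145), Flint→Slot 3 ($140), Onyx→Slot 7 ($136), Quanta→Slot 6 ($139) — total 145+140+136+139 = $560.
Row-greedy (each advertiser in turn takes its best remaining slot) gives $453, worse by 107.

Maximum total: $560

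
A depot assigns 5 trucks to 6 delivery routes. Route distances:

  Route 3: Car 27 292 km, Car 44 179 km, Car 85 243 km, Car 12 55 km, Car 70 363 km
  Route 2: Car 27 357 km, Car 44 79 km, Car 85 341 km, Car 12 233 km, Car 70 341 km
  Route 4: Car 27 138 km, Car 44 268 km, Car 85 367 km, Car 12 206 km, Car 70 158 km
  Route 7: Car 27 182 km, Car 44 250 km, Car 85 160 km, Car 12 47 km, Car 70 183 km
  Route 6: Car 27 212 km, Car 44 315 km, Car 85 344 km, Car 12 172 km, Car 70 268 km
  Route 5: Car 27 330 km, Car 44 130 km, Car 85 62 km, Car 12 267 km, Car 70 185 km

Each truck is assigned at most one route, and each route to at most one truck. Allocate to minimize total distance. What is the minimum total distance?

Min total: 517 km

This is the linear assignment problem.
Optimal: Car 27→Route 4 (138 km), Car 44→Route 2 (79 km), Car 85→Route 5 (62 km), Car 12→Route 3 (55 km), Car 70→Route 7 (183 km) — total 138+79+62+55+183 = 517 km.
Row-greedy (each truck in turn takes its cheapest remaining route) gives 594 km, worse by 77.
Next-best assignment: Car 27→Route 7, Car 44→Route 2, Car 85→Route 5, Car 12→Route 3, Car 70→Route 4 = 536 km.
Checked against all permutations: 517 km is optimal.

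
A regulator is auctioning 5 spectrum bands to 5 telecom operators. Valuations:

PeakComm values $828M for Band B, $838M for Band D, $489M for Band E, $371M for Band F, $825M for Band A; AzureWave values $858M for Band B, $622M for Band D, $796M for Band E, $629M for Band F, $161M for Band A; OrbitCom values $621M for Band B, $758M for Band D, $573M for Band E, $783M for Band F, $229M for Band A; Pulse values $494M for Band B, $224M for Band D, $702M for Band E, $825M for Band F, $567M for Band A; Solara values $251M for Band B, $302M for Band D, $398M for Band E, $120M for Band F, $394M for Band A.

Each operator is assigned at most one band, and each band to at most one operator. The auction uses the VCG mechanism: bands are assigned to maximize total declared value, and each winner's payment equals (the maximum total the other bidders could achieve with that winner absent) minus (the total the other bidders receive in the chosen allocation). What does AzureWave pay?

AzureWave pays $3M.

Efficient allocation: PeakComm→Band A ($825M), AzureWave→Band B ($858M), OrbitCom→Band D ($758M), Pulse→Band F ($825M), Solara→Band E ($398M); total welfare W = $3664M.
AzureWave receives Band B at value $858M, so the others get W − 858 = $2806M.
Without AzureWave: best allocation of the remaining 4 bidders over all 5 bands is PeakComm→Band B ($828M), OrbitCom→Band D ($758M), Pulse→Band F ($825M), Solara→Band E ($398M), total $2809M.
VCG payment = (others' best without AzureWave) − (others' welfare with AzureWave) = 2809 − 2806 = $3M.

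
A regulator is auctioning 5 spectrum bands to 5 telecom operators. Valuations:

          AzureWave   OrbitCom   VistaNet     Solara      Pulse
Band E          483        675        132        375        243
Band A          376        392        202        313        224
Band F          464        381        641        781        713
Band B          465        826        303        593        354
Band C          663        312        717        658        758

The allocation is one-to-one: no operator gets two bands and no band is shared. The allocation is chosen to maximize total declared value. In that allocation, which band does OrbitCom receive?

OrbitCom receives Band E.

Optimal: AzureWave→Band A ($376M), OrbitCom→Band E ($675M), VistaNet→Band C ($717M), Solara→Band B ($593M), Pulse→Band F ($713M) — total 376+675+717+593+713 = $3074M.
Max-entry greedy (repeatedly take the single best remaining cell) gives $3050M, worse by 24.
Swapping Pulse↔OrbitCom (Pulse→Band E $243M, OrbitCom→Band F $381M) loses 764.
OrbitCom's own top band is Band B ($826M), but forcing OrbitCom→Band B and reassigning the rest optimally gives only $3052M — worse by 22.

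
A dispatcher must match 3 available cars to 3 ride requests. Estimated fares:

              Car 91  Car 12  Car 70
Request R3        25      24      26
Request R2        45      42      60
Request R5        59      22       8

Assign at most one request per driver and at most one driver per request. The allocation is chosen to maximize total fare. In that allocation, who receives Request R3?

Optimal: Car 91→Request R5 ($59), Car 12→Request R3 ($24), Car 70→Request R2 ($60) — total 59+24+60 = $143.
Row-greedy (each driver in turn takes its best remaining request) gives $127, worse by 16.
Next-best assignment: Car 91→Request R5, Car 12→Request R2, Car 70→Request R3 = $127.
Car 12's own top request is Request R2 ($42), but forcing Car 12→Request R2 and reassigning the rest optimally gives only $127 — worse by 16.

Car 12 receives Request R3.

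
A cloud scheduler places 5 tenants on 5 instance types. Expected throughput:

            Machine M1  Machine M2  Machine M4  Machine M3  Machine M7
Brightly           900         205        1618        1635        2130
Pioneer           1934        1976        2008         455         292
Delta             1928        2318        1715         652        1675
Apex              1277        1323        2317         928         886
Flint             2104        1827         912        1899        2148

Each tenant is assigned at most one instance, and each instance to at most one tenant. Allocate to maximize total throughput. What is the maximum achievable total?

Treat this as an assignment problem: match each tenant to one instance.
Optimal: Brightly→Machine M7 (2130 ops/s), Pioneer→Machine M1 (1934 ops/s), Delta→Machine M2 (2318 ops/s), Apex→Machine M4 (2317 ops/s), Flint→Machine M3 (1899 ops/s) — total 2130+1934+2318+2317+1899 = 10598 ops/s.
Max-entry greedy (repeatedly take the single best remaining cell) gives 10352 ops/s, worse by 246.
Next-best assignment: Brightly→Machine M3, Pioneer→Machine M1, Delta→Machine M2, Apex→Machine M4, Flint→Machine M7 = 10352 ops/s.

Max total: 10598 ops/s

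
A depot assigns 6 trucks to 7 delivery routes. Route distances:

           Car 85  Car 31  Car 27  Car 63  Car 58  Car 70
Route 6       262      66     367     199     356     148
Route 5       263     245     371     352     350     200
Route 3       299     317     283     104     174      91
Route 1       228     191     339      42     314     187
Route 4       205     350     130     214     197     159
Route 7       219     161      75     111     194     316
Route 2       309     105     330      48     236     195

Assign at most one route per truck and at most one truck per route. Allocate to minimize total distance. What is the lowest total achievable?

Optimal: Car 85→Route 1 (228 km), Car 31→Route 6 (66 km), Car 27→Route 7 (75 km), Car 63→Route 2 (48 km), Car 58→Route 4 (197 km), Car 70→Route 3 (91 km) — total 228+66+75+48+197+91 = 705 km.
Column-greedy (each route in turn goes to its cheapest remaining truck) gives 922 km, worse by 217.
Next-best assignment: Car 85→Route 4, Car 31→Route 6, Car 27→Route 7, Car 63→Route 1, Car 58→Route 2, Car 70→Route 3 = 715 km.
No other one-to-one assignment undercuts 705 km.

Min total: 705 km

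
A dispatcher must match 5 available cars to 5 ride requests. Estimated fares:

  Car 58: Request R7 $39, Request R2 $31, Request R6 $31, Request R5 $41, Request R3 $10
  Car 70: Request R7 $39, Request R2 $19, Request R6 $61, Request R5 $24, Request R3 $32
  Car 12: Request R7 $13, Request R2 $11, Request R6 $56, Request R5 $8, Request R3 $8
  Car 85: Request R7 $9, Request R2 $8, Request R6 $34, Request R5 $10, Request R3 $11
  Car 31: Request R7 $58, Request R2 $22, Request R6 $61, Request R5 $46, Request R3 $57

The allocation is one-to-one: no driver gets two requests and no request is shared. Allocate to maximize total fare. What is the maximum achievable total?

Optimal: Car 58→Request R5 ($41), Car 70→Request R7 ($39), Car 12→Request R6 ($56), Car 85→Request R2 ($8), Car 31→Request R3 ($57) — total 41+39+56+8+57 = $201.
Swapping Car 85↔Car 12 (Car 85→Request R6 $34, Car 12→Request R2 $11) loses 19.

Maximum total: $201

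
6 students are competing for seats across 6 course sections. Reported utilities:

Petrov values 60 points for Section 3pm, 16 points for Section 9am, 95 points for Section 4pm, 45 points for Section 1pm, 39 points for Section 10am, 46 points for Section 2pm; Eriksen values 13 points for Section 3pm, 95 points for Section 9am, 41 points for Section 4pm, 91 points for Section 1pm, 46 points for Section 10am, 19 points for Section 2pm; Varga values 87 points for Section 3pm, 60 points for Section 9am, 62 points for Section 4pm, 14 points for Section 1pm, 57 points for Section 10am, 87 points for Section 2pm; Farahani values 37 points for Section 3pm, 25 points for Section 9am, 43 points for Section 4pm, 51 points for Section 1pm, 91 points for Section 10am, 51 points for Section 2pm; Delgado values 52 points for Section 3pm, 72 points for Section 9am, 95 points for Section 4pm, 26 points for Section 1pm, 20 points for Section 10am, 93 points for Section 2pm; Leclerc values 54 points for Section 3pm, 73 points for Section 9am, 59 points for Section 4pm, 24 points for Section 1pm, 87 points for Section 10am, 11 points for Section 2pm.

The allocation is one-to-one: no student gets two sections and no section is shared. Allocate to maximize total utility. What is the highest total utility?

Optimal: Petrov→Section 4pm (95 points), Eriksen→Section 1pm (91 points), Varga→Section 3pm (87 points), Farahani→Section 10am (91 points), Delgado→Section 2pm (93 points), Leclerc→Section 9am (73 points) — total 95+91+87+91+93+73 = 530 points.
Max-entry greedy (repeatedly take the single best remaining cell) gives 485 points, worse by 45.
Next-best assignment: Petrov→Section 4pm, Eriksen→Section 9am, Varga→Section 3pm, Farahani→Section 1pm, Delgado→Section 2pm, Leclerc→Section 10am = 508 points.
No other one-to-one assignment exceeds 530 points.

Max total: 530 points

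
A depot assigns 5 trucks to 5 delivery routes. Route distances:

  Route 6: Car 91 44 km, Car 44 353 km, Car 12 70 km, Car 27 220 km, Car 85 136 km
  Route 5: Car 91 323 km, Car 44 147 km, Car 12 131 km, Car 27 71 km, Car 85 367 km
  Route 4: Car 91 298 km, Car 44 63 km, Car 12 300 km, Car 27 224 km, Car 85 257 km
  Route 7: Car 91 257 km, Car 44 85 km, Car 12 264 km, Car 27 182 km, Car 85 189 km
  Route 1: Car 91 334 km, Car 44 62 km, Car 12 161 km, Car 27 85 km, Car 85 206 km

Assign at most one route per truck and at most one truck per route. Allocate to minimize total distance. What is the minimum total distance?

Min total: 512 km

This is a one-to-one assignment (minimum-cost bipartite matching).
Optimal: Car 91→Route 6 (44 km), Car 44→Route 4 (63 km), Car 12→Route 5 (131 km), Car 27→Route 1 (85 km), Car 85→Route 7 (189 km) — total 44+63+131+85+189 = 512 km.
Row-greedy (each truck in turn takes its cheapest remaining route) gives 676 km, worse by 164.
Next-best assignment: Car 91→Route 6, Car 44→Route 4, Car 12→Route 1, Car 27→Route 5, Car 85→Route 7 = 528 km.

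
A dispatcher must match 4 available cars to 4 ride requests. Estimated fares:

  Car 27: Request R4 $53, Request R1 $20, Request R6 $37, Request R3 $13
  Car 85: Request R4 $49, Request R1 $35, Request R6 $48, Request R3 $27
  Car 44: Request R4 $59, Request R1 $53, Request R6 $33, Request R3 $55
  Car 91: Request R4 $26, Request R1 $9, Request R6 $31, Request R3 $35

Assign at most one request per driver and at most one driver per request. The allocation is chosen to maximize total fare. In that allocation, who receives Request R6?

Car 85 receives Request R6.

This is a one-to-one assignment (maximum-weight bipartite matching).
Optimal: Car 27→Request R4 ($53), Car 85→Request R6 ($48), Car 44→Request R1 ($53), Car 91→Request R3 ($35) — total 53+48+53+35 = $189.
Column-greedy (each request in turn goes to its best remaining driver) gives $166, worse by 23.
Swapping Car 44↔Car 85 (Car 44→Request R6 $33, Car 85→Request R1 $35) loses 33.
Car 85's own top request is Request R4 ($49), but forcing Car 85→Request R4 and reassigning the rest optimally gives only $174 — worse by 15.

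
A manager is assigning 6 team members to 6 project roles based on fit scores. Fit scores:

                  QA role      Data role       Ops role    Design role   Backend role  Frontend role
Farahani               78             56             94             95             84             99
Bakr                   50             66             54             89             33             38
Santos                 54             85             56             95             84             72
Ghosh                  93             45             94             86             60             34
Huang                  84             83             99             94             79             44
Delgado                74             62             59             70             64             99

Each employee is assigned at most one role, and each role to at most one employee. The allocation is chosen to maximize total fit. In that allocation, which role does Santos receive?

This is a one-to-one assignment (maximum-weight bipartite matching).
Optimal: Farahani→Backend role (84 pts), Bakr→Design role (89 pts), Santos→Data role (85 pts), Ghosh→QA role (93 pts), Huang→Ops role (99 pts), Delgado→Frontend role (99 pts) — total 84+89+85+93+99+99 = 549 pts.
Column-greedy (each role in turn goes to its best remaining employee) gives 474 pts, worse by 75.
Every other assignment is strictly worse.
Santos's own top role is Design role (95 pts), but forcing Santos→Design role and reassigning the rest optimally gives only 536 pts — worse by 13.

Santos receives Data role.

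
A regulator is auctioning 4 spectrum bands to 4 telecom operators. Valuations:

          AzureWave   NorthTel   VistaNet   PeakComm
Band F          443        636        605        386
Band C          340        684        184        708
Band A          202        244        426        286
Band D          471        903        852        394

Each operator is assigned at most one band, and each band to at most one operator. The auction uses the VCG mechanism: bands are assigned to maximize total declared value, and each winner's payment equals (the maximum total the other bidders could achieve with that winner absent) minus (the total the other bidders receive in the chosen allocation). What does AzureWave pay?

AzureWave pays $179M.

Efficient allocation: AzureWave→Band F ($443M), NorthTel→Band D ($903M), VistaNet→Band A ($426M), PeakComm→Band C ($708M); total welfare W = $2480M.
AzureWave receives Band F at value $443M, so the others get W − 443 = $2037M.
Without AzureWave: best allocation of the remaining 3 bidders over all 4 bands is NorthTel→Band D ($903M), VistaNet→Band F ($605M), PeakComm→Band C ($708M), total $2216M.
VCG payment = (others' best without AzureWave) − (others' welfare with AzureWave) = 2216 − 2037 = $179M.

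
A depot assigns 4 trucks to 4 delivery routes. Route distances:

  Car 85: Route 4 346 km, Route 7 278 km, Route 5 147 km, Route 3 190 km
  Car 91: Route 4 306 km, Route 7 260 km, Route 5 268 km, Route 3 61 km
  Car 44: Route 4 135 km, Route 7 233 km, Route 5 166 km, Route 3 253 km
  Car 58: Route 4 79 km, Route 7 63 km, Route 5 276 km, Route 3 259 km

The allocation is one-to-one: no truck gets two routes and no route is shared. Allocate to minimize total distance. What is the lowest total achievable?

Minimum total: 406 km

Optimal: Car 85→Route 5 (147 km), Car 91→Route 3 (61 km), Car 44→Route 4 (135 km), Car 58→Route 7 (63 km) — total 147+61+135+63 = 406 km.
Next-best assignment: Car 85→Route 5, Car 91→Route 3, Car 44→Route 7, Car 58→Route 4 = 520 km.
Swapping Car 58↔Car 44 (Car 58→Route 4 79 km, Car 44→Route 7 233 km) adds 114.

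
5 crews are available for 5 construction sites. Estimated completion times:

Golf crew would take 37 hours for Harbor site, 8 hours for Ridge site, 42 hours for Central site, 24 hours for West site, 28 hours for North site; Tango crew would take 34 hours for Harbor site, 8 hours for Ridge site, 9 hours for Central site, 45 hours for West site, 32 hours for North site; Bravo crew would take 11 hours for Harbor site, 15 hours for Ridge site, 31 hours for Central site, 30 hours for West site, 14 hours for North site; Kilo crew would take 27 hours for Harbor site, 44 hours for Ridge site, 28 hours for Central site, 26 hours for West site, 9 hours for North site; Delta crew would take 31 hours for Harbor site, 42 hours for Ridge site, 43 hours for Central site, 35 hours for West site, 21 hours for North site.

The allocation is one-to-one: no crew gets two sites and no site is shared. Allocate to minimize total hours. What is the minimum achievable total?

Optimal: Golf crew→Ridge site (8 hours), Tango crew→Central site (9 hours), Bravo crew→Harbor site (11 hours), Kilo crew→North site (9 hours), Delta crew→West site (35 hours) — total 8+9+11+9+35 = 72 hours.
Column-greedy (each site in turn goes to its cheapest remaining crew) gives 75 hours, worse by 3.
Next-best assignment: Golf crew→Ridge site, Tango crew→Central site, Bravo crew→Harbor site, Kilo crew→West site, Delta crew→North site = 75 hours.
No other one-to-one assignment undercuts 72 hours.

Min total: 72 hours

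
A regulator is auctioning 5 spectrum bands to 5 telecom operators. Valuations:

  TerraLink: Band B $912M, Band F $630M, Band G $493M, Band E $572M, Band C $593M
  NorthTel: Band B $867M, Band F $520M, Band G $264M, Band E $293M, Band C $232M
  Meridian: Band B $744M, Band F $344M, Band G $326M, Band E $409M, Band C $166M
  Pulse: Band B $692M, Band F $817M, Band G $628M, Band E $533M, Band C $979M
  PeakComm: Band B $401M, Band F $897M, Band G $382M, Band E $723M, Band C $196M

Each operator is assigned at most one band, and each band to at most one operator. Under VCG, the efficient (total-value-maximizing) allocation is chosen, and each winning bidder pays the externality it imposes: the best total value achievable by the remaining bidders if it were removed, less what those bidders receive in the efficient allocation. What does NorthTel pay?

NorthTel pays $419M.

Efficient allocation: TerraLink→Band G ($493M), NorthTel→Band B ($867M), Meridian→Band E ($409M), Pulse→Band C ($979M), PeakComm→Band F ($897M); total welfare W = $3645M.
NorthTel receives Band B at value $867M, so the others get W − 867 = $2778M.
Without NorthTel: best allocation of the remaining 4 bidders over all 5 bands is TerraLink→Band B ($912M), Meridian→Band E ($409M), Pulse→Band C ($979M), PeakComm→Band F ($897M), total $3197M.
VCG payment = (others' best without NorthTel) − (others' welfare with NorthTel) = 3197 − 2778 = $419M.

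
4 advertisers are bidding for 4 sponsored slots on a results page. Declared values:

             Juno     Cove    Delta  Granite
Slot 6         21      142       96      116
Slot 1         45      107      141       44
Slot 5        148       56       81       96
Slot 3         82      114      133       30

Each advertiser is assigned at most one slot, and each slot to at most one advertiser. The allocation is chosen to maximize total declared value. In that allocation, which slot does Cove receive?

Optimal: Juno→Slot 5 ($148), Cove→Slot 3 ($114), Delta→Slot 1 ($141), Granite→Slot 6 ($116) — total 148+114+141+116 = $519.
Row-greedy (each advertiser in turn takes its best remaining slot) gives $461, worse by 58.
Swapping Delta↔Juno (Delta→Slot 5 $81, Juno→Slot 1 $45) loses 163.
Cove's own top slot is Slot 6 ($142), but forcing Cove→Slot 6 and reassigning the rest optimally gives only $467 — worse by 52.

Cove receives Slot 3.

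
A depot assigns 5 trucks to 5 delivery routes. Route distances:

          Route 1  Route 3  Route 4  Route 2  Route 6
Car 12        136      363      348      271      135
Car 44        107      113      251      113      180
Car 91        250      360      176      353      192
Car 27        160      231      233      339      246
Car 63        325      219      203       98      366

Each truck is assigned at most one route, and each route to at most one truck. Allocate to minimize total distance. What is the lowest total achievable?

Optimal: Car 12→Route 6 (135 km), Car 44→Route 3 (113 km), Car 91→Route 4 (176 km), Car 27→Route 1 (160 km), Car 63→Route 2 (98 km) — total 135+113+176+160+98 = 682 km.
Swapping Car 12↔Car 91 (Car 12→Route 4 348 km, Car 91→Route 6 192 km) adds 229.

Minimum total: 682 km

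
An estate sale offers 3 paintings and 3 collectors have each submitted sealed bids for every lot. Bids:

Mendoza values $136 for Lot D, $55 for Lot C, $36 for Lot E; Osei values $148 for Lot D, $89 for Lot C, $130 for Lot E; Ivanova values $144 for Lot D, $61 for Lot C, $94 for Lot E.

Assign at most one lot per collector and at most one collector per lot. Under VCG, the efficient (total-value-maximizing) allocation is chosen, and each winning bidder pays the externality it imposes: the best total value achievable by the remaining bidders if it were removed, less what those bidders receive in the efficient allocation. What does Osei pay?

Osei pays $31.

Efficient allocation: Mendoza→Lot C ($55), Osei→Lot E ($130), Ivanova→Lot D ($144); total welfare W = $329.
Osei receives Lot E at value $130, so the others get W − 130 = $199.
Without Osei: best allocation of the remaining 2 bidders over all 3 lots is Mendoza→Lot D ($136), Ivanova→Lot E ($94), total $230.
VCG payment = (others' best without Osei) − (others' welfare with Osei) = 230 − 199 = $31.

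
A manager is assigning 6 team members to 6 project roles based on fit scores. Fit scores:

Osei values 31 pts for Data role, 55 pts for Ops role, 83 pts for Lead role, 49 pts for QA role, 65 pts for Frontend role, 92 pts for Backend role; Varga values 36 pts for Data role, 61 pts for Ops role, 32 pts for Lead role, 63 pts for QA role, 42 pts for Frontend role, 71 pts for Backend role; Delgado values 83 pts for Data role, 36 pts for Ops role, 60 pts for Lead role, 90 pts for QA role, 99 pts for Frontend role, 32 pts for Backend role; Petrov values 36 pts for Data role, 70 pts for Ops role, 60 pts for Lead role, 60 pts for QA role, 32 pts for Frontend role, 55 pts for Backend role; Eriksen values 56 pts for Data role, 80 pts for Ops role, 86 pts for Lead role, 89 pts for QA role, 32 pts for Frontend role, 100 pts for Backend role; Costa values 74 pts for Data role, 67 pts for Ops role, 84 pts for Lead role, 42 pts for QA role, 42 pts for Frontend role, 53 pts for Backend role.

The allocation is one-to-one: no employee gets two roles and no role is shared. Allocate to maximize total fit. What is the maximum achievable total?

This is a one-to-one assignment (maximum-weight bipartite matching).
Optimal: Osei→Lead role (83 pts), Varga→QA role (63 pts), Delgado→Frontend role (99 pts), Petrov→Ops role (70 pts), Eriksen→Backend role (100 pts), Costa→Data role (74 pts) — total 83+63+99+70+100+74 = 489 pts.
Max-entry greedy (repeatedly take the single best remaining cell) gives 447 pts, worse by 42.
Checked against all permutations: 489 pts is optimal.

Maximum total: 489 pts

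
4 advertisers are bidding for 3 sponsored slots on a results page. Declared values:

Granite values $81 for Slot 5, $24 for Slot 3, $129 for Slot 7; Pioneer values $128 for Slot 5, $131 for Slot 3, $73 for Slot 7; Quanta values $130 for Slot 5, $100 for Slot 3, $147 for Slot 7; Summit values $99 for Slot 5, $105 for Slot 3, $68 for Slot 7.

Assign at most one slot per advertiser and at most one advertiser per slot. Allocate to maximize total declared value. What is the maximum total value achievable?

Max total: $390

Optimal: Quanta→Slot 5 ($130), Pioneer→Slot 3 ($131), Granite→Slot 7 ($129) — total 130+131+129 = $390.
Swapping Granite↔Pioneer (Granite→Slot 3 $24, Pioneer→Slot 7 $73) loses 163.
Every other assignment is strictly worse.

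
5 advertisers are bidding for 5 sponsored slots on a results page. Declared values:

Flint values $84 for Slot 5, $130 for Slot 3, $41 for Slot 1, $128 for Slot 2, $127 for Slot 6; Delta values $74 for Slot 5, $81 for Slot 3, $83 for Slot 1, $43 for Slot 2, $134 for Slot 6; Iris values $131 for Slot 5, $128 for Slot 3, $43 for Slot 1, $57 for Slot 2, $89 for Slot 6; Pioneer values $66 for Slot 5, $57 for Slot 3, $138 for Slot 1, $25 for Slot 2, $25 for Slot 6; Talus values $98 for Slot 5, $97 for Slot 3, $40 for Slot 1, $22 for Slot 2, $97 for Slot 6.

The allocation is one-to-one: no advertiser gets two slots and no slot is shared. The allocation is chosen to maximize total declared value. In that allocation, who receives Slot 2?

Flint receives Slot 2.

This is a one-to-one assignment (maximum-weight bipartite matching).
Optimal: Flint→Slot 2 ($128), Delta→Slot 6 ($134), Iris→Slot 5 ($131), Pioneer→Slot 1 ($138), Talus→Slot 3 ($97) — total 128+134+131+138+97 = $628.
Column-greedy (each slot in turn goes to its best remaining advertiser) gives $539, worse by 89.
Next-best assignment: Flint→Slot 2, Delta→Slot 6, Iris→Slot 3, Pioneer→Slot 1, Talus→Slot 5 = $626.
Swapping Delta↔Talus (Delta→Slot 3 $81, Talus→Slot 6 $97) loses 53.
Flint's own top slot is Slot 3 ($130), but forcing Flint→Slot 3 and reassigning the rest optimally gives only $557 — worse by 71.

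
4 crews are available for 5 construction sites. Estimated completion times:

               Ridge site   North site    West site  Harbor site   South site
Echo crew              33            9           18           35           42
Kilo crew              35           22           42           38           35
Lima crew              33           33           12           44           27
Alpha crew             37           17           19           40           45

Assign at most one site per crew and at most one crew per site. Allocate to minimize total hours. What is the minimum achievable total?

This is a one-to-one assignment (minimum-cost bipartite matching).
Optimal: Echo crew→North site (9 hours), Kilo crew→Ridge site (35 hours), Lima crew→South site (27 hours), Alpha crew→West site (19 hours) — total 9+35+27+19 = 90 hours.
Column-greedy (each site in turn goes to its cheapest remaining crew) gives 100 hours, worse by 10.
No other one-to-one assignment undercuts 90 hours.

Minimum total: 90 hours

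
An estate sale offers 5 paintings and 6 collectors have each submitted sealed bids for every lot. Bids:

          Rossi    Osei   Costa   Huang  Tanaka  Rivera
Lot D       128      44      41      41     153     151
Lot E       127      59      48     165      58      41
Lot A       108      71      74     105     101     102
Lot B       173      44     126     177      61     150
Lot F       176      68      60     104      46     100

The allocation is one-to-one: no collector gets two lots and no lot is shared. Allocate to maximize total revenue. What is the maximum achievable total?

Optimal: Tanaka→Lot D ($153), Huang→Lot E ($165), Rivera→Lot A ($102), Costa→Lot B ($126), Rossi→Lot F ($176) — total 153+165+102+126+176 = $722.
Row-greedy (each collector in turn takes its best remaining lot) gives $691, worse by 31.
Next-best assignment: Rivera→Lot D, Huang→Lot E, Tanaka→Lot A, Costa→Lot B, Rossi→Lot F = $719.
No other one-to-one assignment exceeds $722.

Maximum total: $722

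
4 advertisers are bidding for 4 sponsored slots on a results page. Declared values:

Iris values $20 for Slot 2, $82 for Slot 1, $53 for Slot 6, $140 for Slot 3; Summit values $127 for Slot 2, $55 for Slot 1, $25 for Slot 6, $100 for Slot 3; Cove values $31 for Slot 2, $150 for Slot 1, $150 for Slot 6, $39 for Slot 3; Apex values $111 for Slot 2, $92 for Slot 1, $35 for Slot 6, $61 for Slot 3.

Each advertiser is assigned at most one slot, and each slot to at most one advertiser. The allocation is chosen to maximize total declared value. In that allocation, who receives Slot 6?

This is a one-to-one assignment (maximum-weight bipartite matching).
Optimal: Iris→Slot 3 ($140), Summit→Slot 2 ($127), Cove→Slot 6 ($150), Apex→Slot 1 ($92) — total 140+127+150+92 = $509.
Max-entry greedy (repeatedly take the single best remaining cell) gives $452, worse by 57.
Cove's own top slot is Slot 1 ($150), but forcing Cove→Slot 1 and reassigning the rest optimally gives only $452 — worse by 57.

Cove receives Slot 6.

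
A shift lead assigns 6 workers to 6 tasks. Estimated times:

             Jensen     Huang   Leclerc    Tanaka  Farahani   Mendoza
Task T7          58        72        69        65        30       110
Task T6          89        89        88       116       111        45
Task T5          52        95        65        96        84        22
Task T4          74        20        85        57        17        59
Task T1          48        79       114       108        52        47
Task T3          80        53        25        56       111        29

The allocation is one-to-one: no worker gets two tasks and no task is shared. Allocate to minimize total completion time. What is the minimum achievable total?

Minimum total: 259 min

Optimal: Jensen→Task T5 (52 min), Huang→Task T4 (20 min), Leclerc→Task T3 (25 min), Tanaka→Task T7 (65 min), Farahani→Task T1 (52 min), Mendoza→Task T6 (45 min) — total 52+20+25+65+52+45 = 259 min.
Column-greedy (each task in turn goes to its cheapest remaining worker) gives 280 min, worse by 21.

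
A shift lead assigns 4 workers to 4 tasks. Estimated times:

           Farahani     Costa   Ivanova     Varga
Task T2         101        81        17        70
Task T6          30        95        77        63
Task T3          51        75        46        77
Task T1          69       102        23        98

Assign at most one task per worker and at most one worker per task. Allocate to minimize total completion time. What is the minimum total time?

Min total: 198 min

This is a one-to-one assignment (minimum-cost bipartite matching).
Optimal: Farahani→Task T6 (30 min), Costa→Task T3 (75 min), Ivanova→Task T1 (23 min), Varga→Task T2 (70 min) — total 30+75+23+70 = 198 min.
Row-greedy (each worker in turn takes its cheapest remaining task) gives 220 min, worse by 22.
Checked against all permutations: 198 min is optimal.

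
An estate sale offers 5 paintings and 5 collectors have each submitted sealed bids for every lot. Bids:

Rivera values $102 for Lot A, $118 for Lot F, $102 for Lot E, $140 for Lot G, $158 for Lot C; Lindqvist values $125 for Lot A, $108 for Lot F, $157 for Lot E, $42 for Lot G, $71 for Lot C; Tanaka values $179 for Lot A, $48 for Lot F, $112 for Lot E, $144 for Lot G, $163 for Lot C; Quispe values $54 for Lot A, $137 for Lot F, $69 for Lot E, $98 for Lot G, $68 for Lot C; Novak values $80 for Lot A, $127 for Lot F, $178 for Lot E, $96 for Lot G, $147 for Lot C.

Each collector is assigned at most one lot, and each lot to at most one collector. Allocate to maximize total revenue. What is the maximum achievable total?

Optimal: Rivera→Lot G ($140), Lindqvist→Lot E ($157), Tanaka→Lot A ($179), Quispe→Lot F ($137), Novak→Lot C ($147) — total 140+157+179+137+147 = $760.
Max-entry greedy (repeatedly take the single best remaining cell) gives $694, worse by 66.
Checked against all permutations: $760 is optimal.

Maximum total: $760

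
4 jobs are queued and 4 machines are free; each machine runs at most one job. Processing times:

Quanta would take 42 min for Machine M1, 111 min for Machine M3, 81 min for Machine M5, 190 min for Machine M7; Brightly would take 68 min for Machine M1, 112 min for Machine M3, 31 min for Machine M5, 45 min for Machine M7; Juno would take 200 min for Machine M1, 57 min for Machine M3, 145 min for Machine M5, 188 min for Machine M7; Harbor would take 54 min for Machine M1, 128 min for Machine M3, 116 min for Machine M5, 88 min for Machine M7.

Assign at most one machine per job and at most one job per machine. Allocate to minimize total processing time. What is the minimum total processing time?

This is a one-to-one assignment (minimum-cost bipartite matching).
Optimal: Quanta→Machine M1 (42 min), Brightly→Machine M5 (31 min), Juno→Machine M3 (57 min), Harbor→Machine M7 (88 min) — total 42+31+57+88 = 218 min.
Next-best assignment: Quanta→Machine M5, Brightly→Machine M7, Juno→Machine M3, Harbor→Machine M1 = 237 min.
Swapping Brightly↔Harbor (Brightly→Machine M7 45 min, Harbor→Machine M5 116 min) adds 42.
Checked against all permutations: 218 min is optimal.

Minimum total: 218 min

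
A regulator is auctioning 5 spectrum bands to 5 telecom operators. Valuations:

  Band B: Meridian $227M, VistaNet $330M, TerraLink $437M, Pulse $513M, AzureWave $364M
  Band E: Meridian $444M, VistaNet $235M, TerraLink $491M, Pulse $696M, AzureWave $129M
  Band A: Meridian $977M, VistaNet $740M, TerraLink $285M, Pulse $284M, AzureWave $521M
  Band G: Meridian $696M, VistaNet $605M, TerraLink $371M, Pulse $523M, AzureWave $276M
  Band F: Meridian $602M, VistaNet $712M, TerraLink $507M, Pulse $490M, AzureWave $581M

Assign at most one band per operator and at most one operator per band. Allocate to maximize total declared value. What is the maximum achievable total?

Optimal: Meridian→Band A ($977M), VistaNet→Band G ($605M), TerraLink→Band B ($437M), Pulse→Band E ($696M), AzureWave→Band F ($581M) — total 977+605+437+696+581 = $3296M.
Next-best assignment: Meridian→Band A, VistaNet→Band G, TerraLink→Band E, Pulse→Band B, AzureWave→Band F = $3167M.
Swapping Meridian↔VistaNet (Meridian→Band G $696M, VistaNet→Band A $740M) loses 146.

Max total: $3296M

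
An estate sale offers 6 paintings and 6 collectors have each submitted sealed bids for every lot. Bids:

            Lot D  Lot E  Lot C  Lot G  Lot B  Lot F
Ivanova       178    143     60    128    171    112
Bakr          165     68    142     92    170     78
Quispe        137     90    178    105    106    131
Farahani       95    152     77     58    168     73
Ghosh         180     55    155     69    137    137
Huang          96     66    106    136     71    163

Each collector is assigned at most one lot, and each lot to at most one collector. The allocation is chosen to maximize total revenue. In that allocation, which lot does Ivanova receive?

This is the linear assignment problem.
Optimal: Ivanova→Lot G ($128), Bakr→Lot B ($170), Quispe→Lot C ($178), Farahani→Lot E ($152), Ghosh→Lot D ($180), Huang→Lot F ($163) — total 128+170+178+152+180+163 = $971.
Max-entry greedy (repeatedly take the single best remaining cell) gives $936, worse by 35.
Next-best assignment: Ivanova→Lot D, Bakr→Lot B, Quispe→Lot C, Farahani→Lot E, Ghosh→Lot F, Huang→Lot G = $951.
Ivanova's own top lot is Lot D ($178), but forcing Ivanova→Lot D and reassigning the rest optimally gives only $951 — worse by 20.

Ivanova receives Lot G.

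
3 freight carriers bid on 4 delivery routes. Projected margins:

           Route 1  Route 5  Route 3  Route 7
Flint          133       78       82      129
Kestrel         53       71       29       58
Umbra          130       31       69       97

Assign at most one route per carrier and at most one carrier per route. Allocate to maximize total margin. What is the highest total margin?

Optimal: Flint→Route 7 ($129k), Kestrel→Route 5 ($71k), Umbra→Route 1 ($130k) — total 129+71+130 = $330k.
Next-best assignment: Flint→Route 1, Kestrel→Route 5, Umbra→Route 7 = $301k.
No other one-to-one assignment exceeds $330k.

Maximum total: $330k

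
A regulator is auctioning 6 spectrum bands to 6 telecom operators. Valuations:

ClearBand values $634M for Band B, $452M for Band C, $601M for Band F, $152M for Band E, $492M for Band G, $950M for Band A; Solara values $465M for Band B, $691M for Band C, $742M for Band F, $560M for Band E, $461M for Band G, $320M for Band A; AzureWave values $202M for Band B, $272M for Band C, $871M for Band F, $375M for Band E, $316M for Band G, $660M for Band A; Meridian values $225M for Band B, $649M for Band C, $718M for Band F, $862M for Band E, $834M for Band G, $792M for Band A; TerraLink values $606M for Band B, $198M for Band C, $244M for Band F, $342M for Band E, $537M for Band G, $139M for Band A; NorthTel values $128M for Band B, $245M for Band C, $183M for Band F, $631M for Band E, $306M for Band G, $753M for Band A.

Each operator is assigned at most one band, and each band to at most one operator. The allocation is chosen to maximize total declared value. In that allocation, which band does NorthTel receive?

Treat this as an assignment problem: match each operator to one band.
Optimal: ClearBand→Band A ($950M), Solara→Band C ($691M), AzureWave→Band F ($871M), Meridian→Band G ($834M), TerraLink→Band B ($606M), NorthTel→Band E ($631M) — total 950+691+871+834+606+631 = $4583M.
Column-greedy (each band in turn goes to its best remaining operator) gives $4348M, worse by 235.
Checked against all permutations: $4583M is optimal.
NorthTel's own top band is Band A ($753M), but forcing NorthTel→Band A and reassigning the rest optimally gives only $4348M — worse by 235.

NorthTel receives Band E.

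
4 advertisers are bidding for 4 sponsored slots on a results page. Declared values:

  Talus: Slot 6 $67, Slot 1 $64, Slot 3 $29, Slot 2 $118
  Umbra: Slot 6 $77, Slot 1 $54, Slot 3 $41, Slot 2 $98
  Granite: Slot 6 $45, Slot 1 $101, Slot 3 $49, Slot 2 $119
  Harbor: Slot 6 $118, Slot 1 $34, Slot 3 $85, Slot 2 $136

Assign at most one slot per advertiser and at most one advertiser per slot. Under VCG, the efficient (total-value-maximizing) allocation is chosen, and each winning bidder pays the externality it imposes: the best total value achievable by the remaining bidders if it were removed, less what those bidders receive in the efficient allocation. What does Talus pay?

Efficient allocation: Talus→Slot 2 ($118), Umbra→Slot 6 ($77), Granite→Slot 1 ($101), Harbor→Slot 3 ($85); total welfare W = $381.
Talus receives Slot 2 at value $118, so the others get W − 118 = $263.
Without Talus: best allocation of the remaining 3 bidders over all 4 slots is Umbra→Slot 2 ($98), Granite→Slot 1 ($101), Harbor→Slot 6 ($118), total $317.
VCG payment = (others' best without Talus) − (others' welfare with Talus) = 317 − 263 = $54.

Talus pays $54.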